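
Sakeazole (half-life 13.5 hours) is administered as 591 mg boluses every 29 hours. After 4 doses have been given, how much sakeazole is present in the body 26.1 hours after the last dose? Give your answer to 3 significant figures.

The 4 doses were given 113.1, 84.1, 55.1, 26.1 hours ago.
Total = 591·(1/2)^(113.1/13.5) + 591·(1/2)^(84.1/13.5) + 591·(1/2)^(55.1/13.5) + 591·(1/2)^(26.1/13.5)
      = 1.7767 + 7.8756 + 34.909 + 154.74 ≈ 199.3 mg.

199 mg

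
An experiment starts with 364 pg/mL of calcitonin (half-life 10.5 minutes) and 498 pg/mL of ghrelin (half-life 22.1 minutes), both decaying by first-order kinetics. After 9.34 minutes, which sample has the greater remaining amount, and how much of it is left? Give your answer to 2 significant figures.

calcitonin: 364 × (1/2)^0.88952 ≈ 196.48 pg/mL.
ghrelin: 498 × (1/2)^0.42262 ≈ 371.54 pg/mL.
Ghrelin has more remaining, at ≈ 371.54 pg/mL.

ghrelin, 370 pg/mL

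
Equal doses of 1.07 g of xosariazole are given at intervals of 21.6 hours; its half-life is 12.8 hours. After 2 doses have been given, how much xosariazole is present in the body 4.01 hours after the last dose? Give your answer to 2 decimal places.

The 2 doses were given 25.61, 4.01 hours ago.
Total = 1.07·(1/2)^(25.61/12.8) + 1.07·(1/2)^(4.01/12.8)
      = 0.26736 + 0.86115 ≈ 1.1285 g.

1.13 g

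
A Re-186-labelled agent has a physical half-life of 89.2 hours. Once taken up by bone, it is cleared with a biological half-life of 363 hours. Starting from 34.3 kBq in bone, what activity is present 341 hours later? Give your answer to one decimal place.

1/t_eff = 1/t_phys + 1/t_biol = 1/89.2 + 1/363 = 0.013966 per hour.
t_eff = 89.2 × 363 / (89.2 + 363) ≈ 71.605 hours.
Remaining = 34.3 × (1/2)^(341/71.605) = 34.3 × (1/2)^4.7623 ≈ 1.2639 kBq.

1.3 kBq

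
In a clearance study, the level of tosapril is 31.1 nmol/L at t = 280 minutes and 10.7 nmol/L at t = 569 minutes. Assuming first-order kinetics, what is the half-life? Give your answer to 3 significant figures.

Over Δt = 569 − 280 = 289 minutes, the level fell by a factor of 31.1/10.7 ≈ 2.9065.
n = log₂(2.9065) ≈ 1.5393 half-lives, so t½ = 289/1.5393 ≈ 187.75 minutes.

188 minutes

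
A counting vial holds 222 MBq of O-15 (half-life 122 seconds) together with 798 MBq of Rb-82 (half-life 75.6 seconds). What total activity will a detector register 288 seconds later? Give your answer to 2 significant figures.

100 MBq

O-15: 222 × (1/2)^(288/122) = 222 × (1/2)^2.3607 ≈ 43.224 MBq.
Rb-82: 798 × (1/2)^(288/75.6) = 798 × (1/2)^3.8095 ≈ 56.914 MBq.
Total = 43.224 + 56.914 ≈ 100.14 MBq.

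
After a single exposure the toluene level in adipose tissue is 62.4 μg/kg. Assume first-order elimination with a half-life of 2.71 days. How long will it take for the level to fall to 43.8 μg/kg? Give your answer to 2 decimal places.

Fraction remaining = 43.8/62.4 ≈ 0.70192.
n = log₂(62.4/43.8) = ln(1.4247)/ln 2 ≈ 0.51062 half-lives.
t = n × t½ = 0.51062 × 2.71 ≈ 1.3838 days.

1.38 days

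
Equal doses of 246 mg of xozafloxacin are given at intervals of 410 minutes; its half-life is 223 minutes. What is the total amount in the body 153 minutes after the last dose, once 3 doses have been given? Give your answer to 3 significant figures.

The 3 doses were given 973, 563, 153 minutes ago.
Total = 246·(1/2)^(973/223) + 246·(1/2)^(563/223) + 246·(1/2)^(153/223)
      = 11.953 + 42.75 + 152.9 ≈ 207.6 mg.

208 mg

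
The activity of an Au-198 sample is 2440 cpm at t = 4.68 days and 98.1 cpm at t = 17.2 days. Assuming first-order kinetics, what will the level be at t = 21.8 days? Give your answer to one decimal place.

Over Δt = 17.2 − 4.68 = 12.52 days, the level fell by a factor of 2440/98.1 ≈ 24.873.
n = log₂(24.873) ≈ 4.6365 half-lives, so t½ = 12.52/4.6365 ≈ 2.7003 days.
From t = 17.2 to t = 21.8: 98.1 × (1/2)^((21.8−17.2)/2.7003) ≈ 30.121 cpm.

30.1 cpm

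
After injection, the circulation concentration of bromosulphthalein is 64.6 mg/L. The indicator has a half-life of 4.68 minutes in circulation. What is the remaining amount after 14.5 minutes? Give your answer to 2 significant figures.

Number of half-lives: n = 14.5/4.68 ≈ 3.0983.
Remaining = 64.6 × (1/2)^3.0983 = 64.6 × 0.11677 ≈ 7.5432 mg/L.

7.5 mg/L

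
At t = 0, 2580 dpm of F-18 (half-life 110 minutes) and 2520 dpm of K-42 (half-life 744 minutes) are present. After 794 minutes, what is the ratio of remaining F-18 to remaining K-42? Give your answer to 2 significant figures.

0.014

F-18: 2580 × (1/2)^(794/110) = 2580 × (1/2)^7.2182 ≈ 17.327 dpm.
K-42: 2520 × (1/2)^(794/744) = 2520 × (1/2)^1.0672 ≈ 1202.7 dpm.
Ratio ≈ 17.327 / 1202.7 ≈ 0.014408.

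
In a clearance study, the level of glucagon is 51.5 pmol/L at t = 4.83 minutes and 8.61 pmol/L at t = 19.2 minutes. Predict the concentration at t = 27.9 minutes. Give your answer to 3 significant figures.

Over Δt = 19.2 − 4.83 = 14.37 minutes, the level fell by a factor of 51.5/8.61 ≈ 5.9814.
n = log₂(5.9814) ≈ 2.5805 half-lives, so t½ = 14.37/2.5805 ≈ 5.5687 minutes.
From t = 19.2 to t = 27.9: 8.61 × (1/2)^((27.9−19.2)/5.5687) ≈ 2.9154 pmol/L.

2.92 pmol/L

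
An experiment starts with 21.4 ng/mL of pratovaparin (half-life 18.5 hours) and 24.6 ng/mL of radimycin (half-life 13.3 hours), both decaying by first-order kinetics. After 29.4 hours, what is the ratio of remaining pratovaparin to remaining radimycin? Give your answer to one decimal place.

pratovaparin: 21.4 × (1/2)^(29.4/18.5) = 21.4 × (1/2)^1.5892 ≈ 7.1125 ng/mL.
radimycin: 24.6 × (1/2)^(29.4/13.3) = 24.6 × (1/2)^2.2105 ≈ 5.315 ng/mL.
Ratio ≈ 7.1125 / 5.315 ≈ 1.3382.

1.3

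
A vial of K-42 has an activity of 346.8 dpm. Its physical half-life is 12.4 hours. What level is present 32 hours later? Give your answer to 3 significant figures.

Number of half-lives: n = 32/12.4 ≈ 2.5806.
Remaining = 346.8 × (1/2)^2.5806 = 346.8 × 0.16717 ≈ 57.973 dpm.

58.0 dpm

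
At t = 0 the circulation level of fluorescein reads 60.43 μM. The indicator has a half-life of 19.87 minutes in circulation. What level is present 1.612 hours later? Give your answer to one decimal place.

Convert the elapsed time: 1.612 hours = 96.72 minutes.
Number of half-lives: n = 96.72/19.87 ≈ 4.8676.
Remaining = 60.43 × (1/2)^4.8676 = 60.43 × 0.034253 ≈ 2.0699 μM.

2.1 μM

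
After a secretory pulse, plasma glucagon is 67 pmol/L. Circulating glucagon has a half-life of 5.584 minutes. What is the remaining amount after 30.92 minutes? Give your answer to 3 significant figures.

1.44 pmol/L

Number of half-lives: n = 30.92/5.584 ≈ 5.5372.
Remaining = 67 × (1/2)^5.5372 = 67 × 0.021534 ≈ 1.4428 pmol/L.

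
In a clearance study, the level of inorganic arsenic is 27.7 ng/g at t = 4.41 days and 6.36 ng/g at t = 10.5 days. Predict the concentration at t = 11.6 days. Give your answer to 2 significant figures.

Over Δt = 10.5 − 4.41 = 6.09 days, the level fell by a factor of 27.7/6.36 ≈ 4.3553.
n = log₂(4.3553) ≈ 2.1228 half-lives, so t½ = 6.09/2.1228 ≈ 2.8689 days.
From t = 10.5 to t = 11.6: 6.36 × (1/2)^((11.6−10.5)/2.8689) ≈ 4.8757 ng/g.

4.9 ng/g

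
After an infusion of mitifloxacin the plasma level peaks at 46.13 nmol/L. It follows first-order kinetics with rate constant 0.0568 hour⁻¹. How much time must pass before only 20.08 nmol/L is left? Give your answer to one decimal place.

14.6 hours

t½ = ln 2 / k = 0.69315 / 0.0568 ≈ 12.203 hours.
Fraction remaining = 20.08/46.13 ≈ 0.43529.
n = log₂(46.13/20.08) = ln(2.2973)/ln 2 ≈ 1.1999 half-lives.
t = n × t½ = 1.1999 × 12.203 ≈ 14.643 hours.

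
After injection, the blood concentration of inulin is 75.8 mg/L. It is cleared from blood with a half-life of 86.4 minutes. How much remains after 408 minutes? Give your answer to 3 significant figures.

2.87 mg/L

Number of half-lives: n = 408/86.4 ≈ 4.7222.
Remaining = 75.8 × (1/2)^4.7222 = 75.8 × 0.037885 ≈ 2.8717 mg/L.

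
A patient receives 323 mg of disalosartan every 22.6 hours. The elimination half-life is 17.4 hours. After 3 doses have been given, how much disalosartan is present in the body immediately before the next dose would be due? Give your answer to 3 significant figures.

The 3 doses were given 67.8, 45.2, 22.6 hours ago.
Total = 323·(1/2)^(67.8/17.4) + 323·(1/2)^(45.2/17.4) + 323·(1/2)^(22.6/17.4)
      = 21.688 + 53.36 + 131.28 ≈ 206.33 mg.

206 mg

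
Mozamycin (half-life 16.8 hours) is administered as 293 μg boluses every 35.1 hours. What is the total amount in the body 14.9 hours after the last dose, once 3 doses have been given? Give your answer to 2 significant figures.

The 3 doses were given 85.1, 50, 14.9 hours ago.
Total = 293·(1/2)^(85.1/16.8) + 293·(1/2)^(50/16.8) + 293·(1/2)^(14.9/16.8)
      = 8.75 + 37.234 + 158.45 ≈ 204.43 μg.

200 μg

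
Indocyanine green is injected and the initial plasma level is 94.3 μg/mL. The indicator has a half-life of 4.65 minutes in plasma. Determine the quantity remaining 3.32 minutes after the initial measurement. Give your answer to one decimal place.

Number of half-lives: n = 3.32/4.65 ≈ 0.71398.
Remaining = 94.3 × (1/2)^0.71398 = 94.3 × 0.60964 ≈ 57.489 μg/mL.

57.5 μg/mL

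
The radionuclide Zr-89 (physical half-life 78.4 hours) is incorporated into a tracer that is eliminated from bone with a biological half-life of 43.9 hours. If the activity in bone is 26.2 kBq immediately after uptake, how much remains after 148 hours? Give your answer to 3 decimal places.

0.684 kBq

1/t_eff = 1/t_phys + 1/t_biol = 1/78.4 + 1/43.9 = 0.035534 per hour.
t_eff = 78.4 × 43.9 / (78.4 + 43.9) ≈ 28.142 hours.
Remaining = 26.2 × (1/2)^(148/28.142) = 26.2 × (1/2)^5.2591 ≈ 0.68418 kBq.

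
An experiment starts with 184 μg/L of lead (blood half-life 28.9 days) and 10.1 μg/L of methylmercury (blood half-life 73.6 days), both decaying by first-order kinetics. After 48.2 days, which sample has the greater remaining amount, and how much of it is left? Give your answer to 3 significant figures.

lead, 57.9 μg/L

lead: 184 × (1/2)^1.6678 ≈ 57.91 μg/L.
methylmercury: 10.1 × (1/2)^0.65489 ≈ 6.4147 μg/L.
Lead has more remaining, at ≈ 57.91 μg/L.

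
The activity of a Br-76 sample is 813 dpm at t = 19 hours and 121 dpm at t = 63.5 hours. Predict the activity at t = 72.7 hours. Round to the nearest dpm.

82 dpm

Over Δt = 63.5 − 19 = 44.5 hours, the level fell by a factor of 813/121 ≈ 6.719.
n = log₂(6.719) ≈ 2.7482 half-lives, so t½ = 44.5/2.7482 ≈ 16.192 hours.
From t = 63.5 to t = 72.7: 121 × (1/2)^((72.7−63.5)/16.192) ≈ 81.611 dpm.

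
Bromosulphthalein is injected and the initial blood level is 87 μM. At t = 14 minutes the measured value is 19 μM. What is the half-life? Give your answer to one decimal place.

6.4 minutes

A/A₀ = 19/87 ≈ 0.21839.
n = log₂(4.5789) ≈ 2.195 half-lives elapsed in 14 minutes.
t½ = 14/2.195 ≈ 6.3781 minutes.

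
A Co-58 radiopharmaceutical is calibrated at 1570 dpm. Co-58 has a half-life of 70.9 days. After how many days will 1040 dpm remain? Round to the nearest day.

Fraction remaining = 1040/1570 ≈ 0.66242.
n = log₂(1570/1040) = ln(1.5096)/ln 2 ≈ 0.59418 half-lives.
t = n × t½ = 0.59418 × 70.9 ≈ 42.127 days.

42 days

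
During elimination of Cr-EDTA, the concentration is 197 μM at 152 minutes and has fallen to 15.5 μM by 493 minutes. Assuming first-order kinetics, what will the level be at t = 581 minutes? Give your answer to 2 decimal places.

Over Δt = 493 − 152 = 341 minutes, the level fell by a factor of 197/15.5 ≈ 12.71.
n = log₂(12.71) ≈ 3.6679 half-lives, so t½ = 341/3.6679 ≈ 92.97 minutes.
From t = 493 to t = 581: 15.5 × (1/2)^((581−493)/92.97) ≈ 8.0425 μM.

8.04 μM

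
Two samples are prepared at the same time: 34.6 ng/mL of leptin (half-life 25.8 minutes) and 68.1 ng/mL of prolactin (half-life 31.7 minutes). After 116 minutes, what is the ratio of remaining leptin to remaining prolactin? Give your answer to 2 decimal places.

0.28

leptin: 34.6 × (1/2)^(116/25.8) = 34.6 × (1/2)^4.4961 ≈ 1.5332 ng/mL.
prolactin: 68.1 × (1/2)^(116/31.7) = 68.1 × (1/2)^3.6593 ≈ 5.39 ng/mL.
Ratio ≈ 1.5332 / 5.39 ≈ 0.28446.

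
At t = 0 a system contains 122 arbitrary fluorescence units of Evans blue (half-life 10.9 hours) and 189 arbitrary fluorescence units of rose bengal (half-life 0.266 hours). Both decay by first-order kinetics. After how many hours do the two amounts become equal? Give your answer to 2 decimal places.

Set 122·(1/2)^(t/10.9) = 189·(1/2)^(t/0.266).
Taking log₂: log₂(122/189) = t·(1/10.9 − 1/0.266).
log₂(0.6455) = -0.63151; 1/10.9 − 1/0.266 = -3.6677.
t = -0.63151 / -3.6677 ≈ 0.17218 hours.

0.17 hours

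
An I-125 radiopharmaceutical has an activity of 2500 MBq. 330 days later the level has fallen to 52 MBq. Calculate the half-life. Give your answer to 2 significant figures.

59 days

A/A₀ = 52/2500 ≈ 0.0208.
n = log₂(48.077) ≈ 5.5873 half-lives elapsed in 330 days.
t½ = 330/5.5873 ≈ 59.063 days.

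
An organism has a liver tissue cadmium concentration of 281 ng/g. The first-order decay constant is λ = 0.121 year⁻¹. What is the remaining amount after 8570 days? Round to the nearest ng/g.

t½ = ln 2 / λ = 0.69315 / 0.121 ≈ 5.7285 years.
Convert the elapsed time: 8570 days = 23.4795 years.
Number of half-lives: n = 23.4795/5.7285 ≈ 4.0987.
Remaining = 281 × (1/2)^4.0987 = 281 × 0.058366 ≈ 16.401 ng/g.

16 ng/g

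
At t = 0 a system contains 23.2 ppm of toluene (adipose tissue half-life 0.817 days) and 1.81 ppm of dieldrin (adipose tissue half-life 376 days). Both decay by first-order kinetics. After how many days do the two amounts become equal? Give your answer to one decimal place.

3.0 days

Set 23.2·(1/2)^(t/0.817) = 1.81·(1/2)^(t/376).
Taking log₂: log₂(23.2/1.81) = t·(1/0.817 − 1/376).
log₂(12.818) = 3.6801; 1/0.817 − 1/376 = 1.2213.
t = 3.6801 / 1.2213 ≈ 3.0132 days.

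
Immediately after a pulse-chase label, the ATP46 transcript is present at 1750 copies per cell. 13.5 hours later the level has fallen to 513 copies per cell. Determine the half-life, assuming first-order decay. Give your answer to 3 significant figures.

7.63 hours

A/A₀ = 513/1750 ≈ 0.29314.
n = log₂(3.4113) ≈ 1.7703 half-lives elapsed in 13.5 hours.
t½ = 13.5/1.7703 ≈ 7.6257 hours.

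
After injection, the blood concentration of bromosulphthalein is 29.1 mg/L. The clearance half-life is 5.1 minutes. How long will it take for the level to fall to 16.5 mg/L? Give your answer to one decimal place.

Fraction remaining = 16.5/29.1 ≈ 0.56701.
n = log₂(29.1/16.5) = ln(1.7636)/ln 2 ≈ 0.81855 half-lives.
t = n × t½ = 0.81855 × 5.1 ≈ 4.1746 minutes.

4.2 minutes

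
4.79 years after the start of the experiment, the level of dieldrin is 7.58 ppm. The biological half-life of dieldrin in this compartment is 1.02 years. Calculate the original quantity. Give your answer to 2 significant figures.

200 ppm

Number of half-lives elapsed: n = 4.79/1.02 ≈ 4.6961.
A₀ = A × 2^n = 7.58 × 2^4.6961 = 7.58 × 25.922 ≈ 196.49 ppm.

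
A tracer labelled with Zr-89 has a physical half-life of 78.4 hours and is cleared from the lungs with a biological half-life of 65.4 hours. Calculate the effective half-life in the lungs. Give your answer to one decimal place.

35.7 hours

1/t_eff = 1/t_phys + 1/t_biol = 1/78.4 + 1/65.4 = 0.028046 per hour.
t_eff = 78.4 × 65.4 / (78.4 + 65.4) ≈ 35.656 hours.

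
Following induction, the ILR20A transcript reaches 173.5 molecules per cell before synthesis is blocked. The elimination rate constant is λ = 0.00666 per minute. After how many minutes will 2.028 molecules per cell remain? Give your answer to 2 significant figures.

670 minutes

t½ = ln 2 / λ = 0.69315 / 0.00666 ≈ 104.08 minutes.
Fraction remaining = 2.028/173.5 ≈ 0.011689.
n = log₂(173.5/2.028) = ln(85.552)/ln 2 ≈ 6.4187 half-lives.
t = n × t½ = 6.4187 × 104.08 ≈ 668.04 minutes.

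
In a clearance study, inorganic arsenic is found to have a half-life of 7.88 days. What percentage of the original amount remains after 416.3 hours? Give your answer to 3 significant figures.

21.7%

416.3 hours = 17.3458 days.
n = 17.3458/7.88 ≈ 2.2012 half-lives.
Fraction remaining = (1/2)^2.2012 ≈ 0.21745, i.e. 21.745%.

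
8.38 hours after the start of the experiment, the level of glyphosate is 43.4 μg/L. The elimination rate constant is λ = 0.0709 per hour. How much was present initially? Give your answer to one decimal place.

t½ = ln 2 / λ = 0.69315 / 0.0709 ≈ 9.7764 hours.
Number of half-lives elapsed: n = 8.38/9.7764 ≈ 0.85717.
A₀ = A × 2^n = 43.4 × 2^0.85717 = 43.4 × 1.8115 ≈ 78.618 μg/L.

78.6 μg/L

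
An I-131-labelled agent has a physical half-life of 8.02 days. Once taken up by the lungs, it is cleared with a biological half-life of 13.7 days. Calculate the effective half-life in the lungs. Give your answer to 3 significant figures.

1/t_eff = 1/t_phys + 1/t_biol = 1/8.02 + 1/13.7 = 0.19768 per day.
t_eff = 8.02 × 13.7 / (8.02 + 13.7) ≈ 5.0587 days.

5.06 days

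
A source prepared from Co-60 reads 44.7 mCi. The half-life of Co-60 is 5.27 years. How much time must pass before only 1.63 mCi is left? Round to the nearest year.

25 years

Fraction remaining = 1.63/44.7 ≈ 0.036465.
n = log₂(44.7/1.63) = ln(27.423)/ln 2 ≈ 4.7773 half-lives.
t = n × t½ = 4.7773 × 5.27 ≈ 25.177 years.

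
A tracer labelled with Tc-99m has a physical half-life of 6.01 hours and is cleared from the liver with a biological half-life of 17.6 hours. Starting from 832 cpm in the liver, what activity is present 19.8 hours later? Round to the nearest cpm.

1/t_eff = 1/t_phys + 1/t_biol = 1/6.01 + 1/17.6 = 0.22321 per hour.
t_eff = 6.01 × 17.6 / (6.01 + 17.6) ≈ 4.4801 hours.
Remaining = 832 × (1/2)^(19.8/4.4801) = 832 × (1/2)^4.4195 ≈ 38.879 cpm.

39 cpm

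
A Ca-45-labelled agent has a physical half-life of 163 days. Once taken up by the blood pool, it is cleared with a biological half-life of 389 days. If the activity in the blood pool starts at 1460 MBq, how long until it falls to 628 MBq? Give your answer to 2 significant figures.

1/t_eff = 1/t_phys + 1/t_biol = 1/163 + 1/389 = 0.0087057 per day.
t_eff = 163 × 389 / (163 + 389) ≈ 114.87 days.
n = log₂(1460/628) ≈ 1.2171; t = 1.2171 × 114.87 ≈ 139.81 days.

140 days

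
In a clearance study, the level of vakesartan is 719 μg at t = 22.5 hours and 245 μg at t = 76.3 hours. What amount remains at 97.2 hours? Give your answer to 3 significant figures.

161 μg

Over Δt = 76.3 − 22.5 = 53.8 hours, the level fell by a factor of 719/245 ≈ 2.9347.
n = log₂(2.9347) ≈ 1.5532 half-lives, so t½ = 53.8/1.5532 ≈ 34.638 hours.
From t = 76.3 to t = 97.2: 245 × (1/2)^((97.2−76.3)/34.638) ≈ 161.26 μg.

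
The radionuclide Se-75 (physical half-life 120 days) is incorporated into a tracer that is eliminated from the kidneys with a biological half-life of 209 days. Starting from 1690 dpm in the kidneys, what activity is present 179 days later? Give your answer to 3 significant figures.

1/t_eff = 1/t_phys + 1/t_biol = 1/120 + 1/209 = 0.013118 per day.
t_eff = 120 × 209 / (120 + 209) ≈ 76.231 days.
Remaining = 1690 × (1/2)^(179/76.231) = 1690 × (1/2)^2.3481 ≈ 331.92 dpm.

332 dpm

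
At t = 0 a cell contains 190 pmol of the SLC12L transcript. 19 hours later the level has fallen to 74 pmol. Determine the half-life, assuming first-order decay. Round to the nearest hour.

A/A₀ = 74/190 ≈ 0.38947.
n = log₂(2.5676) ≈ 1.3604 half-lives elapsed in 19 hours.
t½ = 19/1.3604 ≈ 13.966 hours.

14 hours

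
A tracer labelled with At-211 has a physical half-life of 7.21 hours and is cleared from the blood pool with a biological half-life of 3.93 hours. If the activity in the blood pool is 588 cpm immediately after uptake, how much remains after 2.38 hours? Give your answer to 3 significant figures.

1/t_eff = 1/t_phys + 1/t_biol = 1/7.21 + 1/3.93 = 0.39315 per hour.
t_eff = 7.21 × 3.93 / (7.21 + 3.93) ≈ 2.5436 hours.
Remaining = 588 × (1/2)^(2.38/2.5436) = 588 × (1/2)^0.9357 ≈ 307.4 cpm.

307 cpm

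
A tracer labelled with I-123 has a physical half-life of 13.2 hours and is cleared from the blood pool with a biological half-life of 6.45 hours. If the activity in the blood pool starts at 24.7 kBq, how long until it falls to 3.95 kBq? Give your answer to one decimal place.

1/t_eff = 1/t_phys + 1/t_biol = 1/13.2 + 1/6.45 = 0.2308 per hour.
t_eff = 13.2 × 6.45 / (13.2 + 6.45) ≈ 4.3328 hours.
n = log₂(24.7/3.95) ≈ 2.6446; t = 2.6446 × 4.3328 ≈ 11.459 hours.

11.5 hours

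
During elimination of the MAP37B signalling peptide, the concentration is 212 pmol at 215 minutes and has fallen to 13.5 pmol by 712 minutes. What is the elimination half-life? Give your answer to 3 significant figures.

Over Δt = 712 − 215 = 497 minutes, the level fell by a factor of 212/13.5 ≈ 15.704.
n = log₂(15.704) ≈ 3.973 half-lives, so t½ = 497/3.973 ≈ 125.09 minutes.

125 minutes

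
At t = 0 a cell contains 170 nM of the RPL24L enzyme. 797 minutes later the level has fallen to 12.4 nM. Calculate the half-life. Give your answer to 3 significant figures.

211 minutes

A/A₀ = 12.4/170 ≈ 0.072941.
n = log₂(13.71) ≈ 3.7771 half-lives elapsed in 797 minutes.
t½ = 797/3.7771 ≈ 211.01 minutes.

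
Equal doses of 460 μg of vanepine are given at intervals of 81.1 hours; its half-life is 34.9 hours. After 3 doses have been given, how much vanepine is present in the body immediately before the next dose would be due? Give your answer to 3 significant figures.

114 μg

The 3 doses were given 243.3, 162.2, 81.1 hours ago.
Total = 460·(1/2)^(243.3/34.9) + 460·(1/2)^(162.2/34.9) + 460·(1/2)^(81.1/34.9)
      = 3.6658 + 18.353 + 91.882 ≈ 113.9 μg.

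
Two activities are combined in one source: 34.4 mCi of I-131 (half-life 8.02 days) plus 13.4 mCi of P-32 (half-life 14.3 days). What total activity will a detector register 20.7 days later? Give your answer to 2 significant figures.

I-131: 34.4 × (1/2)^(20.7/8.02) = 34.4 × (1/2)^2.581 ≈ 5.7489 mCi.
P-32: 13.4 × (1/2)^(20.7/14.3) = 13.4 × (1/2)^1.4476 ≈ 4.913 mCi.
Total = 5.7489 + 4.913 ≈ 10.662 mCi.

11 mCi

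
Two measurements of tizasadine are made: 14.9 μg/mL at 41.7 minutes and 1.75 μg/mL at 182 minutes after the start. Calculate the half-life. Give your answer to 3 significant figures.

45.4 minutes

Over Δt = 182 − 41.7 = 140.3 minutes, the level fell by a factor of 14.9/1.75 ≈ 8.5143.
n = log₂(8.5143) ≈ 3.0899 half-lives, so t½ = 140.3/3.0899 ≈ 45.406 minutes.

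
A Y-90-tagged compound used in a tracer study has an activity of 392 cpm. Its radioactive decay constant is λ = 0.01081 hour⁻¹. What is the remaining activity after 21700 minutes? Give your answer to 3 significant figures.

t½ = ln 2 / λ = 0.69315 / 0.01081 ≈ 64.121 hours.
Convert the elapsed time: 21700 minutes = 361.667 hours.
Number of half-lives: n = 361.667/64.121 ≈ 5.6404.
Remaining = 392 × (1/2)^5.6404 = 392 × 0.020048 ≈ 7.8589 cpm.

7.86 cpm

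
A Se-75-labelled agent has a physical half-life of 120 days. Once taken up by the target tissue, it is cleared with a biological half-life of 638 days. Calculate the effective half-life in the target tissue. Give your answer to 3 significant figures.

101 days

1/t_eff = 1/t_phys + 1/t_biol = 1/120 + 1/638 = 0.0099007 per day.
t_eff = 120 × 638 / (120 + 638) ≈ 101 days.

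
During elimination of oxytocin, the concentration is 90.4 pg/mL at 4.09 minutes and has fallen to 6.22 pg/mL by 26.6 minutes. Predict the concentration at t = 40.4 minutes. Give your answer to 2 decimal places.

Over Δt = 26.6 − 4.09 = 22.51 minutes, the level fell by a factor of 90.4/6.22 ≈ 14.534.
n = log₂(14.534) ≈ 3.8613 half-lives, so t½ = 22.51/3.8613 ≈ 5.8296 minutes.
From t = 26.6 to t = 40.4: 6.22 × (1/2)^((40.4−26.6)/5.8296) ≈ 1.2055 pg/mL.

1.21 pg/mL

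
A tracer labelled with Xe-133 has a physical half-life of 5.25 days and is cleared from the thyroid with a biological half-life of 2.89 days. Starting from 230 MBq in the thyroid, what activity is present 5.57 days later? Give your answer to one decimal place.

1/t_eff = 1/t_phys + 1/t_biol = 1/5.25 + 1/2.89 = 0.5365 per day.
t_eff = 5.25 × 2.89 / (5.25 + 2.89) ≈ 1.8639 days.
Remaining = 230 × (1/2)^(5.57/1.8639) = 230 × (1/2)^2.9883 ≈ 28.984 MBq.

29.0 MBq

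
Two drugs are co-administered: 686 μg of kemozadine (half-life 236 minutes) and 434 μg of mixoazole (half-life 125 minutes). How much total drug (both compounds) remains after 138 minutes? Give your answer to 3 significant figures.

659 μg

kemozadine: 686 × (1/2)^(138/236) = 686 × (1/2)^0.58475 ≈ 457.4 μg.
mixoazole: 434 × (1/2)^(138/125) = 434 × (1/2)^1.104 ≈ 201.91 μg.
Total = 457.4 + 201.91 ≈ 659.31 μg.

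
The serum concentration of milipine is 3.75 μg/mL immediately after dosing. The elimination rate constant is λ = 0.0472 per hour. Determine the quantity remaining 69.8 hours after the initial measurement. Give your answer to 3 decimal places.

t½ = ln 2 / λ = 0.69315 / 0.0472 ≈ 14.685 hours.
Number of half-lives: n = 69.8/14.685 ≈ 4.753.
Remaining = 3.75 × (1/2)^4.753 = 3.75 × 0.037084 ≈ 0.13907 μg/mL.

0.139 μg/mL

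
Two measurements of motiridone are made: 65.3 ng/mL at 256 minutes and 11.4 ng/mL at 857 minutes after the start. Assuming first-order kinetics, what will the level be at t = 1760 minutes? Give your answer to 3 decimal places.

0.828 ng/mL

Over Δt = 857 − 256 = 601 minutes, the level fell by a factor of 65.3/11.4 ≈ 5.7281.
n = log₂(5.7281) ≈ 2.518 half-lives, so t½ = 601/2.518 ≈ 238.68 minutes.
From t = 857 to t = 1760: 11.4 × (1/2)^((1760−857)/238.68) ≈ 0.82794 ng/mL.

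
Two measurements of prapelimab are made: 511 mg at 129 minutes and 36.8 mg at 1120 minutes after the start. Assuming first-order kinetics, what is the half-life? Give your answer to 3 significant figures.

261 minutes

Over Δt = 1120 − 129 = 991 minutes, the level fell by a factor of 511/36.8 ≈ 13.886.
n = log₂(13.886) ≈ 3.7955 half-lives, so t½ = 991/3.7955 ≈ 261.1 minutes.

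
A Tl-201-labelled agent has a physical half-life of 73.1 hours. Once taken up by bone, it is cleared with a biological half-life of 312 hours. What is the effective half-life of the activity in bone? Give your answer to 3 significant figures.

1/t_eff = 1/t_phys + 1/t_biol = 1/73.1 + 1/312 = 0.016885 per hour.
t_eff = 73.1 × 312 / (73.1 + 312) ≈ 59.224 hours.

59.2 hours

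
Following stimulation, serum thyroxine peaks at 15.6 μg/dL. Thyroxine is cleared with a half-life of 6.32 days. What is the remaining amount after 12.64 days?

Elapsed time is 2 half-lives (12.64/6.32).
Each half-life halves the amount: 15.6 × (1/2)^2 = 15.6/4 = 3.9 μg/dL.

3.9 μg/dL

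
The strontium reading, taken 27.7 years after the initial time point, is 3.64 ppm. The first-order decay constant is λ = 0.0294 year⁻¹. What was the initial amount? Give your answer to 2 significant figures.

t½ = ln 2 / λ = 0.69315 / 0.0294 ≈ 23.576 years.
Number of half-lives elapsed: n = 27.7/23.576 ≈ 1.1749.
A₀ = A × 2^n = 3.64 × 2^1.1749 = 3.64 × 2.2578 ≈ 8.2183 ppm.

8.2 ppm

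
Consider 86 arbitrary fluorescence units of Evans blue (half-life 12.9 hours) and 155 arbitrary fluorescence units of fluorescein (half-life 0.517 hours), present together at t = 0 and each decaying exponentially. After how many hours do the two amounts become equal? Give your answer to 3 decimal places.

Set 86·(1/2)^(t/12.9) = 155·(1/2)^(t/0.517).
Taking log₂: log₂(86/155) = t·(1/12.9 − 1/0.517).
log₂(0.55484) = -0.84986; 1/12.9 − 1/0.517 = -1.8567.
t = -0.84986 / -1.8567 ≈ 0.45772 hours.

0.458 hours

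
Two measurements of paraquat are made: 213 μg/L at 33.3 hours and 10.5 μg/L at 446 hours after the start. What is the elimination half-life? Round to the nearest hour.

Over Δt = 446 − 33.3 = 412.7 hours, the level fell by a factor of 213/10.5 ≈ 20.286.
n = log₂(20.286) ≈ 4.3424 half-lives, so t½ = 412.7/4.3424 ≈ 95.04 hours.

95 hours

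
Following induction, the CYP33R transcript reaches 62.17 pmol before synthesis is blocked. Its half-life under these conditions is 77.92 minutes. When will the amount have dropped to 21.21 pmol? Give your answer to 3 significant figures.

121 minutes

Fraction remaining = 21.21/62.17 ≈ 0.34116.
n = log₂(62.17/21.21) = ln(2.9312)/ln 2 ≈ 1.5515 half-lives.
t = n × t½ = 1.5515 × 77.92 ≈ 120.89 minutes.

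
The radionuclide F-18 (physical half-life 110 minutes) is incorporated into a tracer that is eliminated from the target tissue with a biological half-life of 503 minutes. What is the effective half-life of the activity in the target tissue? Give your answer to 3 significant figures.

90.3 minutes

1/t_eff = 1/t_phys + 1/t_biol = 1/110 + 1/503 = 0.011079 per minute.
t_eff = 110 × 503 / (110 + 503) ≈ 90.261 minutes.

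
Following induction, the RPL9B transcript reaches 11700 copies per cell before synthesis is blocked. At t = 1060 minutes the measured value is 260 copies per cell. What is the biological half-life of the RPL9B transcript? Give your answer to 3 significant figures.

A/A₀ = 260/11700 ≈ 0.022222.
n = log₂(45) ≈ 5.4919 half-lives elapsed in 1060 minutes.
t½ = 1060/5.4919 ≈ 193.01 minutes.

193 minutes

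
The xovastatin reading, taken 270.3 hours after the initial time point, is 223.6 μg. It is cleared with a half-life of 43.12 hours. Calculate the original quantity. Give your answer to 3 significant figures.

Number of half-lives elapsed: n = 270.3/43.12 ≈ 6.2686.
A₀ = A × 2^n = 223.6 × 2^6.2686 = 223.6 × 77.094 ≈ 17238 μg.

17200 μg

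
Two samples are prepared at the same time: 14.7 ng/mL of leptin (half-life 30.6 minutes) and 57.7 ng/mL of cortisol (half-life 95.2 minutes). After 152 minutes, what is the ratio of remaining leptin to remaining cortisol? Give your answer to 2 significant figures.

leptin: 14.7 × (1/2)^(152/30.6) = 14.7 × (1/2)^4.9673 ≈ 0.4699 ng/mL.
cortisol: 57.7 × (1/2)^(152/95.2) = 57.7 × (1/2)^1.5966 ≈ 19.078 ng/mL.
Ratio ≈ 0.4699 / 19.078 ≈ 0.02463.

0.025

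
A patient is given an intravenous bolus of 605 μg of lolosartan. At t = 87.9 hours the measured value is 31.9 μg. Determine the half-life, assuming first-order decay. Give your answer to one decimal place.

A/A₀ = 31.9/605 ≈ 0.052727.
n = log₂(18.966) ≈ 4.2453 half-lives elapsed in 87.9 hours.
t½ = 87.9/4.2453 ≈ 20.705 hours.

20.7 hours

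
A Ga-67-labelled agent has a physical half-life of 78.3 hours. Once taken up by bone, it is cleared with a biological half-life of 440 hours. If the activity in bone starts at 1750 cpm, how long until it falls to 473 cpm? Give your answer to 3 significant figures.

125 hours

1/t_eff = 1/t_phys + 1/t_biol = 1/78.3 + 1/440 = 0.015044 per hour.
t_eff = 78.3 × 440 / (78.3 + 440) ≈ 66.471 hours.
n = log₂(1750/473) ≈ 1.8874; t = 1.8874 × 66.471 ≈ 125.46 hours.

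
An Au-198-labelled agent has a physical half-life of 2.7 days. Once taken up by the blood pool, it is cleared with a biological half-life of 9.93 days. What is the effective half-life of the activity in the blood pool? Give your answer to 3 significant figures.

2.12 days

1/t_eff = 1/t_phys + 1/t_biol = 1/2.7 + 1/9.93 = 0.47108 per day.
t_eff = 2.7 × 9.93 / (2.7 + 9.93) ≈ 2.1228 days.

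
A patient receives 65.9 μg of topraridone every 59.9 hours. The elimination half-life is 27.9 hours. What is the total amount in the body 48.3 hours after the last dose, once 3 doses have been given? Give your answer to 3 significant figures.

The 3 doses were given 168.1, 108.2, 48.3 hours ago.
Total = 65.9·(1/2)^(168.1/27.9) + 65.9·(1/2)^(108.2/27.9) + 65.9·(1/2)^(48.3/27.9)
      = 1.0119 + 4.4818 + 19.849 ≈ 25.343 μg.

25.3 μg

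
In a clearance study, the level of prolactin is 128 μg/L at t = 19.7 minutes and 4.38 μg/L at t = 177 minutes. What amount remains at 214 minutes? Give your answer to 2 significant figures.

Over Δt = 177 − 19.7 = 157.3 minutes, the level fell by a factor of 128/4.38 ≈ 29.224.
n = log₂(29.224) ≈ 4.8691 half-lives, so t½ = 157.3/4.8691 ≈ 32.306 minutes.
From t = 177 to t = 214: 4.38 × (1/2)^((214−177)/32.306) ≈ 1.9802 μg/L.

2.0 μg/L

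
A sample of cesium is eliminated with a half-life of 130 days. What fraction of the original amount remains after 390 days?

0.125

n = 390/130 ≈ 3 half-lives.
Fraction remaining = (1/2)^3 ≈ 0.125.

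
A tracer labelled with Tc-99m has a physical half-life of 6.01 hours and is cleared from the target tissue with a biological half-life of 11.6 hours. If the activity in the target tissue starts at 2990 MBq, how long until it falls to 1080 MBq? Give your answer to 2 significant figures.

5.8 hours

1/t_eff = 1/t_phys + 1/t_biol = 1/6.01 + 1/11.6 = 0.2526 per hour.
t_eff = 6.01 × 11.6 / (6.01 + 11.6) ≈ 3.9589 hours.
n = log₂(2990/1080) ≈ 1.4691; t = 1.4691 × 3.9589 ≈ 5.8161 hours.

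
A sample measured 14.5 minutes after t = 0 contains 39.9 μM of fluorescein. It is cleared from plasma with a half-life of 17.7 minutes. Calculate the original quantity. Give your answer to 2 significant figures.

Number of half-lives elapsed: n = 14.5/17.7 ≈ 0.81921.
A₀ = A × 2^n = 39.9 × 2^0.81921 = 39.9 × 1.7644 ≈ 70.401 μM.

70 μM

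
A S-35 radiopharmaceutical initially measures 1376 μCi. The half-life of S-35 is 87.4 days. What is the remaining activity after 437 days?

Elapsed time is 5 half-lives (437/87.4).
Each half-life halves the amount: 1376 × (1/2)^5 = 1376/32 = 43 μCi.

43 μCi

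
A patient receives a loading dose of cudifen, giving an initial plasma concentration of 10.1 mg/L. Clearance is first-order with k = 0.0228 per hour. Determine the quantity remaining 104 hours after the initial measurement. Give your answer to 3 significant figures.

0.943 mg/L

t½ = ln 2 / k = 0.69315 / 0.0228 ≈ 30.401 hours.
Number of half-lives: n = 104/30.401 ≈ 3.4209.
Remaining = 10.1 × (1/2)^3.4209 = 10.1 × 0.093369 ≈ 0.94302 mg/L.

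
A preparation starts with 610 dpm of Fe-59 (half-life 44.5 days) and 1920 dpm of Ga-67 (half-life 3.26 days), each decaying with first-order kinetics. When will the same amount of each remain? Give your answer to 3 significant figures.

Set 610·(1/2)^(t/44.5) = 1920·(1/2)^(t/3.26).
Taking log₂: log₂(610/1920) = t·(1/44.5 − 1/3.26).
log₂(0.31771) = -1.6542; 1/44.5 − 1/3.26 = -0.28428.
t = -1.6542 / -0.28428 ≈ 5.8191 days.

5.82 days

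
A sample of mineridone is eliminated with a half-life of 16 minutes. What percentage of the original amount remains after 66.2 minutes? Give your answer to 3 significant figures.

5.68%

n = 66.2/16 ≈ 4.1375 half-lives.
Fraction remaining = (1/2)^4.1375 ≈ 0.056818, i.e. 5.6818%.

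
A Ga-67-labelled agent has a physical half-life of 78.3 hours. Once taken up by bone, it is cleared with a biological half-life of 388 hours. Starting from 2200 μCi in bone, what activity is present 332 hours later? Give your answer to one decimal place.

1/t_eff = 1/t_phys + 1/t_biol = 1/78.3 + 1/388 = 0.015349 per hour.
t_eff = 78.3 × 388 / (78.3 + 388) ≈ 65.152 hours.
Remaining = 2200 × (1/2)^(332/65.152) = 2200 × (1/2)^5.0958 ≈ 64.334 μCi.

64.3 μCi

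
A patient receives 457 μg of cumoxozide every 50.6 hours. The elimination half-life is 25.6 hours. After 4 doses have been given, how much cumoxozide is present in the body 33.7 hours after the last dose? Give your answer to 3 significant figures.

245 μg

The 4 doses were given 185.5, 134.9, 84.3, 33.7 hours ago.
Total = 457·(1/2)^(185.5/25.6) + 457·(1/2)^(134.9/25.6) + 457·(1/2)^(84.3/25.6) + 457·(1/2)^(33.7/25.6)
      = 3.0104 + 11.848 + 46.627 + 183.5 ≈ 244.99 μg.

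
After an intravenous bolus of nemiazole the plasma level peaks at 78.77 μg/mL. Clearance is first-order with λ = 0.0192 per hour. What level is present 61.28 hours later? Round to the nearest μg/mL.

t½ = ln 2 / λ = 0.69315 / 0.0192 ≈ 36.101 hours.
Number of half-lives: n = 61.28/36.101 ≈ 1.6974.
Remaining = 78.77 × (1/2)^1.6974 = 78.77 × 0.30833 ≈ 24.287 μg/mL.

24 μg/mL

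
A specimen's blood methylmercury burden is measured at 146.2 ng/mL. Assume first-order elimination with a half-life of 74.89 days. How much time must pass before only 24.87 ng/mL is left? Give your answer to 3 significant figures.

Fraction remaining = 24.87/146.2 ≈ 0.17011.
n = log₂(146.2/24.87) = ln(5.8786)/ln 2 ≈ 2.5555 half-lives.
t = n × t½ = 2.5555 × 74.89 ≈ 191.38 days.

191 days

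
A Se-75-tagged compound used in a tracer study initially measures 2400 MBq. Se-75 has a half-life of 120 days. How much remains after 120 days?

1200 MBq

Elapsed time is 1 half-life (120/120).
Each half-life halves the amount: 2400 × (1/2)^1 = 2400/2 = 1200 MBq.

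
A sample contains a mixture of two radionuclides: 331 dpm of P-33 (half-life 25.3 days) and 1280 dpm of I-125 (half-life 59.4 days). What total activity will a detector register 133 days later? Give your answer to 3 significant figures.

280 dpm

P-33: 331 × (1/2)^(133/25.3) = 331 × (1/2)^5.2569 ≈ 8.6564 dpm.
I-125: 1280 × (1/2)^(133/59.4) = 1280 × (1/2)^2.2391 ≈ 271.14 dpm.
Total = 8.6564 + 271.14 ≈ 279.79 dpm.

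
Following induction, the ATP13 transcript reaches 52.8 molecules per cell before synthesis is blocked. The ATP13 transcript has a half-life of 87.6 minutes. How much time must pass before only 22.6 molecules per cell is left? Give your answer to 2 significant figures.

Fraction remaining = 22.6/52.8 ≈ 0.42803.
n = log₂(52.8/22.6) = ln(2.3363)/ln 2 ≈ 1.2242 half-lives.
t = n × t½ = 1.2242 × 87.6 ≈ 107.24 minutes.

110 minutes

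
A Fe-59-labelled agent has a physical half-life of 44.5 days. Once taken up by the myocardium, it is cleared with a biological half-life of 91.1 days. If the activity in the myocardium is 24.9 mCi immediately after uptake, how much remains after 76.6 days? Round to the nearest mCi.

4 mCi

1/t_eff = 1/t_phys + 1/t_biol = 1/44.5 + 1/91.1 = 0.033449 per day.
t_eff = 44.5 × 91.1 / (44.5 + 91.1) ≈ 29.896 days.
Remaining = 24.9 × (1/2)^(76.6/29.896) = 24.9 × (1/2)^2.5622 ≈ 4.216 mCi.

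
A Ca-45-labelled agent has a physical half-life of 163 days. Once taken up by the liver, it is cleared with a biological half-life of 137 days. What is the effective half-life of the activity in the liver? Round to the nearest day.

1/t_eff = 1/t_phys + 1/t_biol = 1/163 + 1/137 = 0.013434 per day.
t_eff = 163 × 137 / (163 + 137) ≈ 74.437 days.

74 days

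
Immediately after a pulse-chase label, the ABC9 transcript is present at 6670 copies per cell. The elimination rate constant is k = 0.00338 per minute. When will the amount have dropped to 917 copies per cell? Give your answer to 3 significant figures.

587 minutes

t½ = ln 2 / k = 0.69315 / 0.00338 ≈ 205.07 minutes.
Fraction remaining = 917/6670 ≈ 0.13748.
n = log₂(6670/917) = ln(7.2737)/ln 2 ≈ 2.8627 half-lives.
t = n × t½ = 2.8627 × 205.07 ≈ 587.06 minutes.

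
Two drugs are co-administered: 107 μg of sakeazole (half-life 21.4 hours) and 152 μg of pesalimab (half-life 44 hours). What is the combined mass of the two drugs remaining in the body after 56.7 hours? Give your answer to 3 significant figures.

sakeazole: 107 × (1/2)^(56.7/21.4) = 107 × (1/2)^2.6495 ≈ 17.053 μg.
pesalimab: 152 × (1/2)^(56.7/44) = 152 × (1/2)^1.2886 ≈ 62.219 μg.
Total = 17.053 + 62.219 ≈ 79.272 μg.

79.3 μg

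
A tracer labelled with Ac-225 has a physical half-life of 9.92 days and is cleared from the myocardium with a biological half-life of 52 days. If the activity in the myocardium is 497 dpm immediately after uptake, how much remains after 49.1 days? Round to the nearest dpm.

1/t_eff = 1/t_phys + 1/t_biol = 1/9.92 + 1/52 = 0.12004 per day.
t_eff = 9.92 × 52 / (9.92 + 52) ≈ 8.3307 days.
Remaining = 497 × (1/2)^(49.1/8.3307) = 497 × (1/2)^5.8938 ≈ 8.3587 dpm.

8 dpm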